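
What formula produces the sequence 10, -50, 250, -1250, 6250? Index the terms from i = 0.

Check ratios: -50 / 10 = -5.0
Common ratio r = -5.
First term a = 10.
Formula: S_i = 10 * (-5)^i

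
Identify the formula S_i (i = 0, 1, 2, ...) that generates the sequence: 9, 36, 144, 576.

Check ratios: 36 / 9 = 4.0
Common ratio r = 4.
First term a = 9.
Formula: S_i = 9 * 4^i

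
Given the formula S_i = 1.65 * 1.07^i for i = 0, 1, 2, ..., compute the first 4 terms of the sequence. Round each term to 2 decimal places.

This is a geometric sequence.
i=0: S_0 = 1.65 * 1.07^0 = 1.65
i=1: S_1 = 1.65 * 1.07^1 ≈ 1.77
i=2: S_2 = 1.65 * 1.07^2 ≈ 1.89
i=3: S_3 = 1.65 * 1.07^3 ≈ 2.02
The first 4 terms are: [1.65, 1.77, 1.89, 2.02]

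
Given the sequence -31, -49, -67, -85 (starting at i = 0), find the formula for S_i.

Check differences: -49 - -31 = -18
-67 - -49 = -18
Common difference d = -18.
First term a = -31.
Formula: S_i = -31 - 18*i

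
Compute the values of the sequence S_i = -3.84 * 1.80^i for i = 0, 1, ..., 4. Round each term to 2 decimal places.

This is a geometric sequence.
i=0: S_0 = -3.84 * 1.8^0 = -3.84
i=1: S_1 = -3.84 * 1.8^1 ≈ -6.91
i=2: S_2 = -3.84 * 1.8^2 ≈ -12.44
i=3: S_3 = -3.84 * 1.8^3 ≈ -22.39
i=4: S_4 = -3.84 * 1.8^4 ≈ -40.31
The first 5 terms are: [-3.84, -6.91, -12.44, -22.39, -40.31]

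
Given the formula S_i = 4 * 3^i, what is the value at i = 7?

S_7 = 4 * 3^7 = 4 * 2187 = 8748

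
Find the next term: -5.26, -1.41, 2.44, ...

Differences: -1.41 - -5.26 = 3.85
This is an arithmetic sequence with common difference d = 3.85.
Next term = 2.44 + 3.85 = 6.29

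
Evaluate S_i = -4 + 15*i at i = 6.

S_6 = -4 + 15*6 = -4 + 90 = 86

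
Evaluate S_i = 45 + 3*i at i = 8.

S_8 = 45 + 3*8 = 45 + 24 = 69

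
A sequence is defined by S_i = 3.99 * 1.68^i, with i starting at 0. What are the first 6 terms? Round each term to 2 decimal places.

This is a geometric sequence.
i=0: S_0 = 3.99 * 1.68^0 = 3.99
i=1: S_1 = 3.99 * 1.68^1 ≈ 6.7
i=2: S_2 = 3.99 * 1.68^2 ≈ 11.26
i=3: S_3 = 3.99 * 1.68^3 ≈ 18.92
i=4: S_4 = 3.99 * 1.68^4 ≈ 31.78
i=5: S_5 = 3.99 * 1.68^5 ≈ 53.4
The first 6 terms are: [3.99, 6.7, 11.26, 18.92, 31.78, 53.4]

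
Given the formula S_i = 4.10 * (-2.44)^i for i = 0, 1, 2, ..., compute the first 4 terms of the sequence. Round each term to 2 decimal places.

This is a geometric sequence.
i=0: S_0 = 4.1 * (-2.44)^0 = 4.1
i=1: S_1 = 4.1 * (-2.44)^1 ≈ -10.0
i=2: S_2 = 4.1 * (-2.44)^2 ≈ 24.41
i=3: S_3 = 4.1 * (-2.44)^3 ≈ -59.56
The first 4 terms are: [4.1, -10.0, 24.41, -59.56]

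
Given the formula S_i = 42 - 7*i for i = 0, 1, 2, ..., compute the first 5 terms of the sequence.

This is an arithmetic sequence.
i=0: S_0 = 42 + -7*0 = 42
i=1: S_1 = 42 + -7*1 = 35
i=2: S_2 = 42 + -7*2 = 28
i=3: S_3 = 42 + -7*3 = 21
i=4: S_4 = 42 + -7*4 = 14
The first 5 terms are: [42, 35, 28, 21, 14]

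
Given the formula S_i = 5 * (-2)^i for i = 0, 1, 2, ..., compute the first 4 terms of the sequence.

This is a geometric sequence.
i=0: S_0 = 5 * (-2)^0 = 5
i=1: S_1 = 5 * (-2)^1 = -10
i=2: S_2 = 5 * (-2)^2 = 20
i=3: S_3 = 5 * (-2)^3 = -40
The first 4 terms are: [5, -10, 20, -40]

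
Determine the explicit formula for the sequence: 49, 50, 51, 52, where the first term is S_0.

Check differences: 50 - 49 = 1
51 - 50 = 1
Common difference d = 1.
First term a = 49.
Formula: S_i = 49 + 1*i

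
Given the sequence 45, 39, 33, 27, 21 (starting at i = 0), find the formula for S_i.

Check differences: 39 - 45 = -6
33 - 39 = -6
Common difference d = -6.
First term a = 45.
Formula: S_i = 45 - 6*i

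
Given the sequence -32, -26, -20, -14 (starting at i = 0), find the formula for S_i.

Check differences: -26 - -32 = 6
-20 - -26 = 6
Common difference d = 6.
First term a = -32.
Formula: S_i = -32 + 6*i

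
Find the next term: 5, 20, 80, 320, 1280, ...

Ratios: 20 / 5 = 4.0
This is a geometric sequence with common ratio r = 4.
Next term = 1280 * 4 = 5120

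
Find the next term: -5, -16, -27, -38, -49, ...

Differences: -16 - -5 = -11
This is an arithmetic sequence with common difference d = -11.
Next term = -49 + -11 = -60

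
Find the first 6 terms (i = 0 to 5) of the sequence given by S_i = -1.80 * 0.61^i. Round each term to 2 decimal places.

This is a geometric sequence.
i=0: S_0 = -1.8 * 0.61^0 = -1.8
i=1: S_1 = -1.8 * 0.61^1 ≈ -1.1
i=2: S_2 = -1.8 * 0.61^2 ≈ -0.67
i=3: S_3 = -1.8 * 0.61^3 ≈ -0.41
i=4: S_4 = -1.8 * 0.61^4 ≈ -0.25
i=5: S_5 = -1.8 * 0.61^5 ≈ -0.15
The first 6 terms are: [-1.8, -1.1, -0.67, -0.41, -0.25, -0.15]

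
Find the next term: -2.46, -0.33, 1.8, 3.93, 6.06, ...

Differences: -0.33 - -2.46 = 2.13
This is an arithmetic sequence with common difference d = 2.13.
Next term = 6.06 + 2.13 = 8.19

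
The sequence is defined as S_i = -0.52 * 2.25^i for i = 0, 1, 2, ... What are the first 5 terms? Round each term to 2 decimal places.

This is a geometric sequence.
i=0: S_0 = -0.52 * 2.25^0 = -0.52
i=1: S_1 = -0.52 * 2.25^1 = -1.17
i=2: S_2 = -0.52 * 2.25^2 ≈ -2.63
i=3: S_3 = -0.52 * 2.25^3 ≈ -5.92
i=4: S_4 = -0.52 * 2.25^4 ≈ -13.33
The first 5 terms are: [-0.52, -1.17, -2.63, -5.92, -13.33]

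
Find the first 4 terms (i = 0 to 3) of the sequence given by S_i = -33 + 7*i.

This is an arithmetic sequence.
i=0: S_0 = -33 + 7*0 = -33
i=1: S_1 = -33 + 7*1 = -26
i=2: S_2 = -33 + 7*2 = -19
i=3: S_3 = -33 + 7*3 = -12
The first 4 terms are: [-33, -26, -19, -12]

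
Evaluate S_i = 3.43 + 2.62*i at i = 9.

S_9 = 3.43 + 2.62*9 = 3.43 + 23.58 = 27.01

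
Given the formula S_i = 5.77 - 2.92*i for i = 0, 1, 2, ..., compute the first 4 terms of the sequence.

This is an arithmetic sequence.
i=0: S_0 = 5.77 + -2.92*0 = 5.77
i=1: S_1 = 5.77 + -2.92*1 = 2.85
i=2: S_2 = 5.77 + -2.92*2 = -0.07
i=3: S_3 = 5.77 + -2.92*3 = -2.99
The first 4 terms are: [5.77, 2.85, -0.07, -2.99]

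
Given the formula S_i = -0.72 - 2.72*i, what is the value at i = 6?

S_6 = -0.72 + -2.72*6 = -0.72 + -16.32 = -17.04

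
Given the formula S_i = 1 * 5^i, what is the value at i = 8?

S_8 = 1 * 5^8 = 1 * 390625 = 390625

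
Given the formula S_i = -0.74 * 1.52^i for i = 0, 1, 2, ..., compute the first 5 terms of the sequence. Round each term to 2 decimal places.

This is a geometric sequence.
i=0: S_0 = -0.74 * 1.52^0 = -0.74
i=1: S_1 = -0.74 * 1.52^1 ≈ -1.12
i=2: S_2 = -0.74 * 1.52^2 ≈ -1.71
i=3: S_3 = -0.74 * 1.52^3 ≈ -2.6
i=4: S_4 = -0.74 * 1.52^4 ≈ -3.95
The first 5 terms are: [-0.74, -1.12, -1.71, -2.6, -3.95]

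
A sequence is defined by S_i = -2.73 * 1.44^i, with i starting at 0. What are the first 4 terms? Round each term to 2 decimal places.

This is a geometric sequence.
i=0: S_0 = -2.73 * 1.44^0 = -2.73
i=1: S_1 = -2.73 * 1.44^1 ≈ -3.93
i=2: S_2 = -2.73 * 1.44^2 ≈ -5.66
i=3: S_3 = -2.73 * 1.44^3 ≈ -8.15
The first 4 terms are: [-2.73, -3.93, -5.66, -8.15]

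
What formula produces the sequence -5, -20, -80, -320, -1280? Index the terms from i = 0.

Check ratios: -20 / -5 = 4.0
Common ratio r = 4.
First term a = -5.
Formula: S_i = -5 * 4^i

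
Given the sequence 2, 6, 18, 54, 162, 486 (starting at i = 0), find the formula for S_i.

Check ratios: 6 / 2 = 3.0
Common ratio r = 3.
First term a = 2.
Formula: S_i = 2 * 3^i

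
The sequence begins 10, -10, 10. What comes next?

Ratios: -10 / 10 = -1.0
This is a geometric sequence with common ratio r = -1.
Next term = 10 * -1 = -10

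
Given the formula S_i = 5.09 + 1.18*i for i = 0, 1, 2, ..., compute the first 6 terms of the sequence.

This is an arithmetic sequence.
i=0: S_0 = 5.09 + 1.18*0 = 5.09
i=1: S_1 = 5.09 + 1.18*1 = 6.27
i=2: S_2 = 5.09 + 1.18*2 = 7.45
i=3: S_3 = 5.09 + 1.18*3 = 8.63
i=4: S_4 = 5.09 + 1.18*4 = 9.81
i=5: S_5 = 5.09 + 1.18*5 = 10.99
The first 6 terms are: [5.09, 6.27, 7.45, 8.63, 9.81, 10.99]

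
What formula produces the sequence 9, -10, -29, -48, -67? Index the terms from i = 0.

Check differences: -10 - 9 = -19
-29 - -10 = -19
Common difference d = -19.
First term a = 9.
Formula: S_i = 9 - 19*i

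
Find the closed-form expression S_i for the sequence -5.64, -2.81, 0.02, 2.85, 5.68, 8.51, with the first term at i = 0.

Check differences: -2.81 - -5.64 = 2.83
0.02 - -2.81 = 2.83
Common difference d = 2.83.
First term a = -5.64.
Formula: S_i = -5.64 + 2.83*i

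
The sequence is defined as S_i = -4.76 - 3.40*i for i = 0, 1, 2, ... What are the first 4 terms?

This is an arithmetic sequence.
i=0: S_0 = -4.76 + -3.4*0 = -4.76
i=1: S_1 = -4.76 + -3.4*1 = -8.16
i=2: S_2 = -4.76 + -3.4*2 = -11.56
i=3: S_3 = -4.76 + -3.4*3 = -14.96
The first 4 terms are: [-4.76, -8.16, -11.56, -14.96]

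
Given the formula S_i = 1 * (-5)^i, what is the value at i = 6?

S_6 = 1 * (-5)^6 = 1 * 15625 = 15625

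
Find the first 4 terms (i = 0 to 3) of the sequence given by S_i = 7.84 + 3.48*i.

This is an arithmetic sequence.
i=0: S_0 = 7.84 + 3.48*0 = 7.84
i=1: S_1 = 7.84 + 3.48*1 = 11.32
i=2: S_2 = 7.84 + 3.48*2 = 14.8
i=3: S_3 = 7.84 + 3.48*3 = 18.28
The first 4 terms are: [7.84, 11.32, 14.8, 18.28]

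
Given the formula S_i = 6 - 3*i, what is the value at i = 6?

S_6 = 6 + -3*6 = 6 + -18 = -12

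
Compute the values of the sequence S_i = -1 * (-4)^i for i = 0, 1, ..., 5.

This is a geometric sequence.
i=0: S_0 = -1 * (-4)^0 = -1
i=1: S_1 = -1 * (-4)^1 = 4
i=2: S_2 = -1 * (-4)^2 = -16
i=3: S_3 = -1 * (-4)^3 = 64
i=4: S_4 = -1 * (-4)^4 = -256
i=5: S_5 = -1 * (-4)^5 = 1024
The first 6 terms are: [-1, 4, -16, 64, -256, 1024]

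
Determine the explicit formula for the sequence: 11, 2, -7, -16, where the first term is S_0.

Check differences: 2 - 11 = -9
-7 - 2 = -9
Common difference d = -9.
First term a = 11.
Formula: S_i = 11 - 9*i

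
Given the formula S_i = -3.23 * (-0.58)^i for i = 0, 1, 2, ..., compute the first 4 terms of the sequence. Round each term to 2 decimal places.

This is a geometric sequence.
i=0: S_0 = -3.23 * (-0.58)^0 = -3.23
i=1: S_1 = -3.23 * (-0.58)^1 ≈ 1.87
i=2: S_2 = -3.23 * (-0.58)^2 ≈ -1.09
i=3: S_3 = -3.23 * (-0.58)^3 ≈ 0.63
The first 4 terms are: [-3.23, 1.87, -1.09, 0.63]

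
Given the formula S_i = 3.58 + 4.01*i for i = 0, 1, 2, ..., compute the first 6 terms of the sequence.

This is an arithmetic sequence.
i=0: S_0 = 3.58 + 4.01*0 = 3.58
i=1: S_1 = 3.58 + 4.01*1 = 7.59
i=2: S_2 = 3.58 + 4.01*2 = 11.6
i=3: S_3 = 3.58 + 4.01*3 = 15.61
i=4: S_4 = 3.58 + 4.01*4 = 19.62
i=5: S_5 = 3.58 + 4.01*5 = 23.63
The first 6 terms are: [3.58, 7.59, 11.6, 15.61, 19.62, 23.63]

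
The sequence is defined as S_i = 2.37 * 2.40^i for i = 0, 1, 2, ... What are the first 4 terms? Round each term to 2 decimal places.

This is a geometric sequence.
i=0: S_0 = 2.37 * 2.4^0 = 2.37
i=1: S_1 = 2.37 * 2.4^1 ≈ 5.69
i=2: S_2 = 2.37 * 2.4^2 ≈ 13.65
i=3: S_3 = 2.37 * 2.4^3 ≈ 32.76
The first 4 terms are: [2.37, 5.69, 13.65, 32.76]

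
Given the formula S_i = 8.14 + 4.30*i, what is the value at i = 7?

S_7 = 8.14 + 4.3*7 = 8.14 + 30.1 = 38.24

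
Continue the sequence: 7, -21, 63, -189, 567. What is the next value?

Ratios: -21 / 7 = -3.0
This is a geometric sequence with common ratio r = -3.
Next term = 567 * -3 = -1701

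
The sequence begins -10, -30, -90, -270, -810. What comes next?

Ratios: -30 / -10 = 3.0
This is a geometric sequence with common ratio r = 3.
Next term = -810 * 3 = -2430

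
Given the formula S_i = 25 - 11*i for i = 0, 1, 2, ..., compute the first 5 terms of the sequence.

This is an arithmetic sequence.
i=0: S_0 = 25 + -11*0 = 25
i=1: S_1 = 25 + -11*1 = 14
i=2: S_2 = 25 + -11*2 = 3
i=3: S_3 = 25 + -11*3 = -8
i=4: S_4 = 25 + -11*4 = -19
The first 5 terms are: [25, 14, 3, -8, -19]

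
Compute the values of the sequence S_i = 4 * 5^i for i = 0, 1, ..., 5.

This is a geometric sequence.
i=0: S_0 = 4 * 5^0 = 4
i=1: S_1 = 4 * 5^1 = 20
i=2: S_2 = 4 * 5^2 = 100
i=3: S_3 = 4 * 5^3 = 500
i=4: S_4 = 4 * 5^4 = 2500
i=5: S_5 = 4 * 5^5 = 12500
The first 6 terms are: [4, 20, 100, 500, 2500, 12500]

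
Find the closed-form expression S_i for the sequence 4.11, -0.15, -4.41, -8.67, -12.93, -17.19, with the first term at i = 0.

Check differences: -0.15 - 4.11 = -4.26
-4.41 - -0.15 = -4.26
Common difference d = -4.26.
First term a = 4.11.
Formula: S_i = 4.11 - 4.26*i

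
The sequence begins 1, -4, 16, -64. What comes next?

Ratios: -4 / 1 = -4.0
This is a geometric sequence with common ratio r = -4.
Next term = -64 * -4 = 256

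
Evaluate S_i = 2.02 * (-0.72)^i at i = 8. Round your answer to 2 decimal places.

S_8 = 2.02 * (-0.72)^8 ≈ 2.02 * 0.0722 ≈ 0.15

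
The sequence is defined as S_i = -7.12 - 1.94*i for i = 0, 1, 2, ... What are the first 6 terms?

This is an arithmetic sequence.
i=0: S_0 = -7.12 + -1.94*0 = -7.12
i=1: S_1 = -7.12 + -1.94*1 = -9.06
i=2: S_2 = -7.12 + -1.94*2 = -11.0
i=3: S_3 = -7.12 + -1.94*3 = -12.94
i=4: S_4 = -7.12 + -1.94*4 = -14.88
i=5: S_5 = -7.12 + -1.94*5 = -16.82
The first 6 terms are: [-7.12, -9.06, -11.0, -12.94, -14.88, -16.82]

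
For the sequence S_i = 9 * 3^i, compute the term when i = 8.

S_8 = 9 * 3^8 = 9 * 6561 = 59049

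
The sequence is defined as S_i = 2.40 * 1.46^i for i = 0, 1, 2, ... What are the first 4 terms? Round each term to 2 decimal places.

This is a geometric sequence.
i=0: S_0 = 2.4 * 1.46^0 = 2.4
i=1: S_1 = 2.4 * 1.46^1 ≈ 3.5
i=2: S_2 = 2.4 * 1.46^2 ≈ 5.12
i=3: S_3 = 2.4 * 1.46^3 ≈ 7.47
The first 4 terms are: [2.4, 3.5, 5.12, 7.47]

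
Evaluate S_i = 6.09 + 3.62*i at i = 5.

S_5 = 6.09 + 3.62*5 = 6.09 + 18.1 = 24.19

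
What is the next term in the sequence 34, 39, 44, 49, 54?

Differences: 39 - 34 = 5
This is an arithmetic sequence with common difference d = 5.
Next term = 54 + 5 = 59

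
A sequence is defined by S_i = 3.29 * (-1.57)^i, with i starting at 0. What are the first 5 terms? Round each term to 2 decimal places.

This is a geometric sequence.
i=0: S_0 = 3.29 * (-1.57)^0 = 3.29
i=1: S_1 = 3.29 * (-1.57)^1 ≈ -5.17
i=2: S_2 = 3.29 * (-1.57)^2 ≈ 8.11
i=3: S_3 = 3.29 * (-1.57)^3 ≈ -12.73
i=4: S_4 = 3.29 * (-1.57)^4 ≈ 19.99
The first 5 terms are: [3.29, -5.17, 8.11, -12.73, 19.99]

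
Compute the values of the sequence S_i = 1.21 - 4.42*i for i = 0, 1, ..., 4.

This is an arithmetic sequence.
i=0: S_0 = 1.21 + -4.42*0 = 1.21
i=1: S_1 = 1.21 + -4.42*1 = -3.21
i=2: S_2 = 1.21 + -4.42*2 = -7.63
i=3: S_3 = 1.21 + -4.42*3 = -12.05
i=4: S_4 = 1.21 + -4.42*4 = -16.47
The first 5 terms are: [1.21, -3.21, -7.63, -12.05, -16.47]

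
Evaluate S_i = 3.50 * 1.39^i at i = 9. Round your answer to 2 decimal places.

S_9 = 3.5 * 1.39^9 ≈ 3.5 * 19.3702 ≈ 67.8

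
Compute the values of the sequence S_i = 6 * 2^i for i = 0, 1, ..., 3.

This is a geometric sequence.
i=0: S_0 = 6 * 2^0 = 6
i=1: S_1 = 6 * 2^1 = 12
i=2: S_2 = 6 * 2^2 = 24
i=3: S_3 = 6 * 2^3 = 48
The first 4 terms are: [6, 12, 24, 48]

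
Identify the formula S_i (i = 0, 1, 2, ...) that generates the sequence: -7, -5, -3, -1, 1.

Check differences: -5 - -7 = 2
-3 - -5 = 2
Common difference d = 2.
First term a = -7.
Formula: S_i = -7 + 2*i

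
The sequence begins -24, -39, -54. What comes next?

Differences: -39 - -24 = -15
This is an arithmetic sequence with common difference d = -15.
Next term = -54 + -15 = -69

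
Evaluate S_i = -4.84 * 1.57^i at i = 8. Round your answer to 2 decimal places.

S_8 = -4.84 * 1.57^8 ≈ -4.84 * 36.9145 ≈ -178.67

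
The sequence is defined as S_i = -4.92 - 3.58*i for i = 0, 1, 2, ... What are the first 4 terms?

This is an arithmetic sequence.
i=0: S_0 = -4.92 + -3.58*0 = -4.92
i=1: S_1 = -4.92 + -3.58*1 = -8.5
i=2: S_2 = -4.92 + -3.58*2 = -12.08
i=3: S_3 = -4.92 + -3.58*3 = -15.66
The first 4 terms are: [-4.92, -8.5, -12.08, -15.66]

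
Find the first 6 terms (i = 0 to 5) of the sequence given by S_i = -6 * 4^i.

This is a geometric sequence.
i=0: S_0 = -6 * 4^0 = -6
i=1: S_1 = -6 * 4^1 = -24
i=2: S_2 = -6 * 4^2 = -96
i=3: S_3 = -6 * 4^3 = -384
i=4: S_4 = -6 * 4^4 = -1536
i=5: S_5 = -6 * 4^5 = -6144
The first 6 terms are: [-6, -24, -96, -384, -1536, -6144]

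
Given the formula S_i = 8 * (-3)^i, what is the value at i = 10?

S_10 = 8 * (-3)^10 = 8 * 59049 = 472392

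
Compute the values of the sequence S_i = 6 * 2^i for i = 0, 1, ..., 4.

This is a geometric sequence.
i=0: S_0 = 6 * 2^0 = 6
i=1: S_1 = 6 * 2^1 = 12
i=2: S_2 = 6 * 2^2 = 24
i=3: S_3 = 6 * 2^3 = 48
i=4: S_4 = 6 * 2^4 = 96
The first 5 terms are: [6, 12, 24, 48, 96]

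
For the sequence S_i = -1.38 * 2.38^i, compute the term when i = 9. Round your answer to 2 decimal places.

S_9 = -1.38 * 2.38^9 ≈ -1.38 * 2450.1497 ≈ -3381.21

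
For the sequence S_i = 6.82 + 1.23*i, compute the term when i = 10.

S_10 = 6.82 + 1.23*10 = 6.82 + 12.3 = 19.12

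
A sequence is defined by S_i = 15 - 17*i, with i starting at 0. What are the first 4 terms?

This is an arithmetic sequence.
i=0: S_0 = 15 + -17*0 = 15
i=1: S_1 = 15 + -17*1 = -2
i=2: S_2 = 15 + -17*2 = -19
i=3: S_3 = 15 + -17*3 = -36
The first 4 terms are: [15, -2, -19, -36]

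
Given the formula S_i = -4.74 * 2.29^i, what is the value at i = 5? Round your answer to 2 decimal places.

S_5 = -4.74 * 2.29^5 ≈ -4.74 * 62.9763 ≈ -298.51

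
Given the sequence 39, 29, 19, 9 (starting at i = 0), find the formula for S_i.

Check differences: 29 - 39 = -10
19 - 29 = -10
Common difference d = -10.
First term a = 39.
Formula: S_i = 39 - 10*i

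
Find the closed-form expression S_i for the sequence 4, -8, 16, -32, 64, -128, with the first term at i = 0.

Check ratios: -8 / 4 = -2.0
Common ratio r = -2.
First term a = 4.
Formula: S_i = 4 * (-2)^i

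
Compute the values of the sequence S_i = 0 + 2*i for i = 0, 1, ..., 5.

This is an arithmetic sequence.
i=0: S_0 = 0 + 2*0 = 0
i=1: S_1 = 0 + 2*1 = 2
i=2: S_2 = 0 + 2*2 = 4
i=3: S_3 = 0 + 2*3 = 6
i=4: S_4 = 0 + 2*4 = 8
i=5: S_5 = 0 + 2*5 = 10
The first 6 terms are: [0, 2, 4, 6, 8, 10]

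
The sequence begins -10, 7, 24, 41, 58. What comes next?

Differences: 7 - -10 = 17
This is an arithmetic sequence with common difference d = 17.
Next term = 58 + 17 = 75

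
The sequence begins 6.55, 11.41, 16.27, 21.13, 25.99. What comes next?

Differences: 11.41 - 6.55 = 4.86
This is an arithmetic sequence with common difference d = 4.86.
Next term = 25.99 + 4.86 = 30.85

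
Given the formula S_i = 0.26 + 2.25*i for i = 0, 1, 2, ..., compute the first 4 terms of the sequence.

This is an arithmetic sequence.
i=0: S_0 = 0.26 + 2.25*0 = 0.26
i=1: S_1 = 0.26 + 2.25*1 = 2.51
i=2: S_2 = 0.26 + 2.25*2 = 4.76
i=3: S_3 = 0.26 + 2.25*3 = 7.01
The first 4 terms are: [0.26, 2.51, 4.76, 7.01]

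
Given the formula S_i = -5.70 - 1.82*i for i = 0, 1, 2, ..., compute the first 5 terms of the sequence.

This is an arithmetic sequence.
i=0: S_0 = -5.7 + -1.82*0 = -5.7
i=1: S_1 = -5.7 + -1.82*1 = -7.52
i=2: S_2 = -5.7 + -1.82*2 = -9.34
i=3: S_3 = -5.7 + -1.82*3 = -11.16
i=4: S_4 = -5.7 + -1.82*4 = -12.98
The first 5 terms are: [-5.7, -7.52, -9.34, -11.16, -12.98]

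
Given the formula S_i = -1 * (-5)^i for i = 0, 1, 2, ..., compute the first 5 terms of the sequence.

This is a geometric sequence.
i=0: S_0 = -1 * (-5)^0 = -1
i=1: S_1 = -1 * (-5)^1 = 5
i=2: S_2 = -1 * (-5)^2 = -25
i=3: S_3 = -1 * (-5)^3 = 125
i=4: S_4 = -1 * (-5)^4 = -625
The first 5 terms are: [-1, 5, -25, 125, -625]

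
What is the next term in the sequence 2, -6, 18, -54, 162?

Ratios: -6 / 2 = -3.0
This is a geometric sequence with common ratio r = -3.
Next term = 162 * -3 = -486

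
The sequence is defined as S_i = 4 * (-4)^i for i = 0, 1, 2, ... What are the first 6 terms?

This is a geometric sequence.
i=0: S_0 = 4 * (-4)^0 = 4
i=1: S_1 = 4 * (-4)^1 = -16
i=2: S_2 = 4 * (-4)^2 = 64
i=3: S_3 = 4 * (-4)^3 = -256
i=4: S_4 = 4 * (-4)^4 = 1024
i=5: S_5 = 4 * (-4)^5 = -4096
The first 6 terms are: [4, -16, 64, -256, 1024, -4096]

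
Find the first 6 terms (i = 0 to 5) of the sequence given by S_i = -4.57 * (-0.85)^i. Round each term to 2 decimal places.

This is a geometric sequence.
i=0: S_0 = -4.57 * (-0.85)^0 = -4.57
i=1: S_1 = -4.57 * (-0.85)^1 ≈ 3.88
i=2: S_2 = -4.57 * (-0.85)^2 ≈ -3.3
i=3: S_3 = -4.57 * (-0.85)^3 ≈ 2.81
i=4: S_4 = -4.57 * (-0.85)^4 ≈ -2.39
i=5: S_5 = -4.57 * (-0.85)^5 ≈ 2.03
The first 6 terms are: [-4.57, 3.88, -3.3, 2.81, -2.39, 2.03]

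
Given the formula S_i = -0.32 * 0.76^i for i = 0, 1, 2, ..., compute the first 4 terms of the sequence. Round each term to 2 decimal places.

This is a geometric sequence.
i=0: S_0 = -0.32 * 0.76^0 = -0.32
i=1: S_1 = -0.32 * 0.76^1 ≈ -0.24
i=2: S_2 = -0.32 * 0.76^2 ≈ -0.18
i=3: S_3 = -0.32 * 0.76^3 ≈ -0.14
The first 4 terms are: [-0.32, -0.24, -0.18, -0.14]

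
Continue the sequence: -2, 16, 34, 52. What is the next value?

Differences: 16 - -2 = 18
This is an arithmetic sequence with common difference d = 18.
Next term = 52 + 18 = 70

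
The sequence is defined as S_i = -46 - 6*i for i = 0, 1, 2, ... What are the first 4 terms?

This is an arithmetic sequence.
i=0: S_0 = -46 + -6*0 = -46
i=1: S_1 = -46 + -6*1 = -52
i=2: S_2 = -46 + -6*2 = -58
i=3: S_3 = -46 + -6*3 = -64
The first 4 terms are: [-46, -52, -58, -64]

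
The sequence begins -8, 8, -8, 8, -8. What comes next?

Ratios: 8 / -8 = -1.0
This is a geometric sequence with common ratio r = -1.
Next term = -8 * -1 = 8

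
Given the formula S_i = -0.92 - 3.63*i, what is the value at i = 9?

S_9 = -0.92 + -3.63*9 = -0.92 + -32.67 = -33.59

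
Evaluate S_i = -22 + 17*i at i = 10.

S_10 = -22 + 17*10 = -22 + 170 = 148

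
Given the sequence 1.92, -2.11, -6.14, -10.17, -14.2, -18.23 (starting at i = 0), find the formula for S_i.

Check differences: -2.11 - 1.92 = -4.03
-6.14 - -2.11 = -4.03
Common difference d = -4.03.
First term a = 1.92.
Formula: S_i = 1.92 - 4.03*i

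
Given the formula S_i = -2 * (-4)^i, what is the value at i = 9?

S_9 = -2 * (-4)^9 = -2 * -262144 = 524288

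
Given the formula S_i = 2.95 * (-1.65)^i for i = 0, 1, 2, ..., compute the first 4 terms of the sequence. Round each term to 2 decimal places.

This is a geometric sequence.
i=0: S_0 = 2.95 * (-1.65)^0 = 2.95
i=1: S_1 = 2.95 * (-1.65)^1 ≈ -4.87
i=2: S_2 = 2.95 * (-1.65)^2 ≈ 8.03
i=3: S_3 = 2.95 * (-1.65)^3 ≈ -13.25
The first 4 terms are: [2.95, -4.87, 8.03, -13.25]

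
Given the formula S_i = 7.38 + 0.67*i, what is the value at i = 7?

S_7 = 7.38 + 0.67*7 = 7.38 + 4.69 = 12.07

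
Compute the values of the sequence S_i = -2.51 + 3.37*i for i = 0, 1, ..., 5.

This is an arithmetic sequence.
i=0: S_0 = -2.51 + 3.37*0 = -2.51
i=1: S_1 = -2.51 + 3.37*1 = 0.86
i=2: S_2 = -2.51 + 3.37*2 = 4.23
i=3: S_3 = -2.51 + 3.37*3 = 7.6
i=4: S_4 = -2.51 + 3.37*4 = 10.97
i=5: S_5 = -2.51 + 3.37*5 = 14.34
The first 6 terms are: [-2.51, 0.86, 4.23, 7.6, 10.97, 14.34]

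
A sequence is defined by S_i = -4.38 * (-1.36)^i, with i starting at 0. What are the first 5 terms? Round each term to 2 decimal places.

This is a geometric sequence.
i=0: S_0 = -4.38 * (-1.36)^0 = -4.38
i=1: S_1 = -4.38 * (-1.36)^1 ≈ 5.96
i=2: S_2 = -4.38 * (-1.36)^2 ≈ -8.1
i=3: S_3 = -4.38 * (-1.36)^3 ≈ 11.02
i=4: S_4 = -4.38 * (-1.36)^4 ≈ -14.98
The first 5 terms are: [-4.38, 5.96, -8.1, 11.02, -14.98]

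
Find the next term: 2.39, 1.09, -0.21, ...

Differences: 1.09 - 2.39 = -1.3
This is an arithmetic sequence with common difference d = -1.3.
Next term = -0.21 + -1.3 = -1.51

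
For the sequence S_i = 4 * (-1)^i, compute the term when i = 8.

S_8 = 4 * (-1)^8 = 4 * 1 = 4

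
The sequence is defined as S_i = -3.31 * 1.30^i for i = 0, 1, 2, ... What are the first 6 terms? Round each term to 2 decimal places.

This is a geometric sequence.
i=0: S_0 = -3.31 * 1.3^0 = -3.31
i=1: S_1 = -3.31 * 1.3^1 ≈ -4.3
i=2: S_2 = -3.31 * 1.3^2 ≈ -5.59
i=3: S_3 = -3.31 * 1.3^3 ≈ -7.27
i=4: S_4 = -3.31 * 1.3^4 ≈ -9.45
i=5: S_5 = -3.31 * 1.3^5 ≈ -12.29
The first 6 terms are: [-3.31, -4.3, -5.59, -7.27, -9.45, -12.29]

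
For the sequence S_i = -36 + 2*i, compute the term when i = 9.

S_9 = -36 + 2*9 = -36 + 18 = -18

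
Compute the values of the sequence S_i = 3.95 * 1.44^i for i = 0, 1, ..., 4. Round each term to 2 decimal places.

This is a geometric sequence.
i=0: S_0 = 3.95 * 1.44^0 = 3.95
i=1: S_1 = 3.95 * 1.44^1 ≈ 5.69
i=2: S_2 = 3.95 * 1.44^2 ≈ 8.19
i=3: S_3 = 3.95 * 1.44^3 ≈ 11.79
i=4: S_4 = 3.95 * 1.44^4 ≈ 16.98
The first 5 terms are: [3.95, 5.69, 8.19, 11.79, 16.98]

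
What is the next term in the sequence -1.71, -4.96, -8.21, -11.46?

Differences: -4.96 - -1.71 = -3.25
This is an arithmetic sequence with common difference d = -3.25.
Next term = -11.46 + -3.25 = -14.71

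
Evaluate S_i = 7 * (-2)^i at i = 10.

S_10 = 7 * (-2)^10 = 7 * 1024 = 7168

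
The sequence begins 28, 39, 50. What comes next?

Differences: 39 - 28 = 11
This is an arithmetic sequence with common difference d = 11.
Next term = 50 + 11 = 61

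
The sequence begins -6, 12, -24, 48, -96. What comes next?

Ratios: 12 / -6 = -2.0
This is a geometric sequence with common ratio r = -2.
Next term = -96 * -2 = 192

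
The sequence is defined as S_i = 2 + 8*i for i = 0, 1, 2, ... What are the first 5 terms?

This is an arithmetic sequence.
i=0: S_0 = 2 + 8*0 = 2
i=1: S_1 = 2 + 8*1 = 10
i=2: S_2 = 2 + 8*2 = 18
i=3: S_3 = 2 + 8*3 = 26
i=4: S_4 = 2 + 8*4 = 34
The first 5 terms are: [2, 10, 18, 26, 34]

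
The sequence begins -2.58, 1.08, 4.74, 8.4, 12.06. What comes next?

Differences: 1.08 - -2.58 = 3.66
This is an arithmetic sequence with common difference d = 3.66.
Next term = 12.06 + 3.66 = 15.72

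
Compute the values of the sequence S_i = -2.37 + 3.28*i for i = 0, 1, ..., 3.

This is an arithmetic sequence.
i=0: S_0 = -2.37 + 3.28*0 = -2.37
i=1: S_1 = -2.37 + 3.28*1 = 0.91
i=2: S_2 = -2.37 + 3.28*2 = 4.19
i=3: S_3 = -2.37 + 3.28*3 = 7.47
The first 4 terms are: [-2.37, 0.91, 4.19, 7.47]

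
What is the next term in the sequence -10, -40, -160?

Ratios: -40 / -10 = 4.0
This is a geometric sequence with common ratio r = 4.
Next term = -160 * 4 = -640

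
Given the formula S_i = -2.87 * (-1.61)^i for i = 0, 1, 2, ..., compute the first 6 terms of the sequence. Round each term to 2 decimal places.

This is a geometric sequence.
i=0: S_0 = -2.87 * (-1.61)^0 = -2.87
i=1: S_1 = -2.87 * (-1.61)^1 ≈ 4.62
i=2: S_2 = -2.87 * (-1.61)^2 ≈ -7.44
i=3: S_3 = -2.87 * (-1.61)^3 ≈ 11.98
i=4: S_4 = -2.87 * (-1.61)^4 ≈ -19.28
i=5: S_5 = -2.87 * (-1.61)^5 ≈ 31.05
The first 6 terms are: [-2.87, 4.62, -7.44, 11.98, -19.28, 31.05]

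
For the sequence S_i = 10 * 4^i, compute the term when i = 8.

S_8 = 10 * 4^8 = 10 * 65536 = 655360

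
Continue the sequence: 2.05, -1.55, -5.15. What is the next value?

Differences: -1.55 - 2.05 = -3.6
This is an arithmetic sequence with common difference d = -3.6.
Next term = -5.15 + -3.6 = -8.75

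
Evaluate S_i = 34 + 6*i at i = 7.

S_7 = 34 + 6*7 = 34 + 42 = 76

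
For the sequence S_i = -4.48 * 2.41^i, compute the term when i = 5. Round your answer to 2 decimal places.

S_5 = -4.48 * 2.41^5 ≈ -4.48 * 81.299 ≈ -364.22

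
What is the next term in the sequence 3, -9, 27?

Ratios: -9 / 3 = -3.0
This is a geometric sequence with common ratio r = -3.
Next term = 27 * -3 = -81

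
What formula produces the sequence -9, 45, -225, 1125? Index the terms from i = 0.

Check ratios: 45 / -9 = -5.0
Common ratio r = -5.
First term a = -9.
Formula: S_i = -9 * (-5)^i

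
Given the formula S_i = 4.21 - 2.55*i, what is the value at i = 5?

S_5 = 4.21 + -2.55*5 = 4.21 + -12.75 = -8.54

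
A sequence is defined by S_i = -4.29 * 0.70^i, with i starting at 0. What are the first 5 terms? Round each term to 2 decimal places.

This is a geometric sequence.
i=0: S_0 = -4.29 * 0.7^0 = -4.29
i=1: S_1 = -4.29 * 0.7^1 ≈ -3.0
i=2: S_2 = -4.29 * 0.7^2 ≈ -2.1
i=3: S_3 = -4.29 * 0.7^3 ≈ -1.47
i=4: S_4 = -4.29 * 0.7^4 ≈ -1.03
The first 5 terms are: [-4.29, -3.0, -2.1, -1.47, -1.03]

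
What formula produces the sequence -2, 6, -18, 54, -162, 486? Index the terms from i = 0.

Check ratios: 6 / -2 = -3.0
Common ratio r = -3.
First term a = -2.
Formula: S_i = -2 * (-3)^i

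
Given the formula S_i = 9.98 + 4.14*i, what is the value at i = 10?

S_10 = 9.98 + 4.14*10 = 9.98 + 41.4 = 51.38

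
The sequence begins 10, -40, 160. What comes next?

Ratios: -40 / 10 = -4.0
This is a geometric sequence with common ratio r = -4.
Next term = 160 * -4 = -640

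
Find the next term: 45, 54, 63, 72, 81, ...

Differences: 54 - 45 = 9
This is an arithmetic sequence with common difference d = 9.
Next term = 81 + 9 = 90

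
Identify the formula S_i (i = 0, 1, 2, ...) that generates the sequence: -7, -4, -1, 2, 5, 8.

Check differences: -4 - -7 = 3
-1 - -4 = 3
Common difference d = 3.
First term a = -7.
Formula: S_i = -7 + 3*i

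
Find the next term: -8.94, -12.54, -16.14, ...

Differences: -12.54 - -8.94 = -3.6
This is an arithmetic sequence with common difference d = -3.6.
Next term = -16.14 + -3.6 = -19.74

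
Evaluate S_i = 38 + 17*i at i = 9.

S_9 = 38 + 17*9 = 38 + 153 = 191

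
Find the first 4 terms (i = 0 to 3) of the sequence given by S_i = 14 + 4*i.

This is an arithmetic sequence.
i=0: S_0 = 14 + 4*0 = 14
i=1: S_1 = 14 + 4*1 = 18
i=2: S_2 = 14 + 4*2 = 22
i=3: S_3 = 14 + 4*3 = 26
The first 4 terms are: [14, 18, 22, 26]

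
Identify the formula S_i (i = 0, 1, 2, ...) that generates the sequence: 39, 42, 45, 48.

Check differences: 42 - 39 = 3
45 - 42 = 3
Common difference d = 3.
First term a = 39.
Formula: S_i = 39 + 3*i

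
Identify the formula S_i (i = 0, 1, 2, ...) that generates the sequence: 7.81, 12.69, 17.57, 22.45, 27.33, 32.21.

Check differences: 12.69 - 7.81 = 4.88
17.57 - 12.69 = 4.88
Common difference d = 4.88.
First term a = 7.81.
Formula: S_i = 7.81 + 4.88*i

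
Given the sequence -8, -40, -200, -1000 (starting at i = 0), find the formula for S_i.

Check ratios: -40 / -8 = 5.0
Common ratio r = 5.
First term a = -8.
Formula: S_i = -8 * 5^i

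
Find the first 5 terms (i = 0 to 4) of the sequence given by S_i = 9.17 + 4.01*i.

This is an arithmetic sequence.
i=0: S_0 = 9.17 + 4.01*0 = 9.17
i=1: S_1 = 9.17 + 4.01*1 = 13.18
i=2: S_2 = 9.17 + 4.01*2 = 17.19
i=3: S_3 = 9.17 + 4.01*3 = 21.2
i=4: S_4 = 9.17 + 4.01*4 = 25.21
The first 5 terms are: [9.17, 13.18, 17.19, 21.2, 25.21]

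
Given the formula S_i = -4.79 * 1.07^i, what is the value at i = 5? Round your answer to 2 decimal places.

S_5 = -4.79 * 1.07^5 ≈ -4.79 * 1.4026 ≈ -6.72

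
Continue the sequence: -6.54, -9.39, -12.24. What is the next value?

Differences: -9.39 - -6.54 = -2.85
This is an arithmetic sequence with common difference d = -2.85.
Next term = -12.24 + -2.85 = -15.09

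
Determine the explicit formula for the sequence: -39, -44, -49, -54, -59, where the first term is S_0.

Check differences: -44 - -39 = -5
-49 - -44 = -5
Common difference d = -5.
First term a = -39.
Formula: S_i = -39 - 5*i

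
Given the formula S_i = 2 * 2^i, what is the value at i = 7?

S_7 = 2 * 2^7 = 2 * 128 = 256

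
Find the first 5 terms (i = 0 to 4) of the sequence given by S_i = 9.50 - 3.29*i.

This is an arithmetic sequence.
i=0: S_0 = 9.5 + -3.29*0 = 9.5
i=1: S_1 = 9.5 + -3.29*1 = 6.21
i=2: S_2 = 9.5 + -3.29*2 = 2.92
i=3: S_3 = 9.5 + -3.29*3 = -0.37
i=4: S_4 = 9.5 + -3.29*4 = -3.66
The first 5 terms are: [9.5, 6.21, 2.92, -0.37, -3.66]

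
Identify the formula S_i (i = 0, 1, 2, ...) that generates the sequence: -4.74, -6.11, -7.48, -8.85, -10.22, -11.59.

Check differences: -6.11 - -4.74 = -1.37
-7.48 - -6.11 = -1.37
Common difference d = -1.37.
First term a = -4.74.
Formula: S_i = -4.74 - 1.37*i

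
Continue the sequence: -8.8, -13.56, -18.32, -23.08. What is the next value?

Differences: -13.56 - -8.8 = -4.76
This is an arithmetic sequence with common difference d = -4.76.
Next term = -23.08 + -4.76 = -27.84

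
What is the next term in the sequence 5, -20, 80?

Ratios: -20 / 5 = -4.0
This is a geometric sequence with common ratio r = -4.
Next term = 80 * -4 = -320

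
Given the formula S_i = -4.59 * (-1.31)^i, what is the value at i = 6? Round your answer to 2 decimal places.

S_6 = -4.59 * (-1.31)^6 ≈ -4.59 * 5.0539 ≈ -23.2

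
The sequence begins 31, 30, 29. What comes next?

Differences: 30 - 31 = -1
This is an arithmetic sequence with common difference d = -1.
Next term = 29 + -1 = 28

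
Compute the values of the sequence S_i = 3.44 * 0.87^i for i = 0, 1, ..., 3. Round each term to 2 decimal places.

This is a geometric sequence.
i=0: S_0 = 3.44 * 0.87^0 = 3.44
i=1: S_1 = 3.44 * 0.87^1 ≈ 2.99
i=2: S_2 = 3.44 * 0.87^2 ≈ 2.6
i=3: S_3 = 3.44 * 0.87^3 ≈ 2.27
The first 4 terms are: [3.44, 2.99, 2.6, 2.27]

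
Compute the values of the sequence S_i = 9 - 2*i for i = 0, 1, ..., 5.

This is an arithmetic sequence.
i=0: S_0 = 9 + -2*0 = 9
i=1: S_1 = 9 + -2*1 = 7
i=2: S_2 = 9 + -2*2 = 5
i=3: S_3 = 9 + -2*3 = 3
i=4: S_4 = 9 + -2*4 = 1
i=5: S_5 = 9 + -2*5 = -1
The first 6 terms are: [9, 7, 5, 3, 1, -1]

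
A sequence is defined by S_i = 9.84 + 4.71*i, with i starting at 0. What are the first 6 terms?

This is an arithmetic sequence.
i=0: S_0 = 9.84 + 4.71*0 = 9.84
i=1: S_1 = 9.84 + 4.71*1 = 14.55
i=2: S_2 = 9.84 + 4.71*2 = 19.26
i=3: S_3 = 9.84 + 4.71*3 = 23.97
i=4: S_4 = 9.84 + 4.71*4 = 28.68
i=5: S_5 = 9.84 + 4.71*5 = 33.39
The first 6 terms are: [9.84, 14.55, 19.26, 23.97, 28.68, 33.39]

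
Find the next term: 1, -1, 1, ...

Ratios: -1 / 1 = -1.0
This is a geometric sequence with common ratio r = -1.
Next term = 1 * -1 = -1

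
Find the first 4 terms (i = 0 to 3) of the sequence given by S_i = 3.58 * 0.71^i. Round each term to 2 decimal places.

This is a geometric sequence.
i=0: S_0 = 3.58 * 0.71^0 = 3.58
i=1: S_1 = 3.58 * 0.71^1 ≈ 2.54
i=2: S_2 = 3.58 * 0.71^2 ≈ 1.8
i=3: S_3 = 3.58 * 0.71^3 ≈ 1.28
The first 4 terms are: [3.58, 2.54, 1.8, 1.28]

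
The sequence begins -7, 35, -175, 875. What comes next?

Ratios: 35 / -7 = -5.0
This is a geometric sequence with common ratio r = -5.
Next term = 875 * -5 = -4375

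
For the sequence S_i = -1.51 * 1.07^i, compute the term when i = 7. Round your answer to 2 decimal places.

S_7 = -1.51 * 1.07^7 ≈ -1.51 * 1.6058 ≈ -2.42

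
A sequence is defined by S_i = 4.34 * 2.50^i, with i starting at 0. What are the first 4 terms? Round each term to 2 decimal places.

This is a geometric sequence.
i=0: S_0 = 4.34 * 2.5^0 = 4.34
i=1: S_1 = 4.34 * 2.5^1 = 10.85
i=2: S_2 = 4.34 * 2.5^2 ≈ 27.13
i=3: S_3 = 4.34 * 2.5^3 ≈ 67.81
The first 4 terms are: [4.34, 10.85, 27.13, 67.81]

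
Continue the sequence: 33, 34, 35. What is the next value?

Differences: 34 - 33 = 1
This is an arithmetic sequence with common difference d = 1.
Next term = 35 + 1 = 36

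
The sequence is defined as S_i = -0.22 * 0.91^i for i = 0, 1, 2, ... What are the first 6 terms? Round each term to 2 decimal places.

This is a geometric sequence.
i=0: S_0 = -0.22 * 0.91^0 = -0.22
i=1: S_1 = -0.22 * 0.91^1 ≈ -0.2
i=2: S_2 = -0.22 * 0.91^2 ≈ -0.18
i=3: S_3 = -0.22 * 0.91^3 ≈ -0.17
i=4: S_4 = -0.22 * 0.91^4 ≈ -0.15
i=5: S_5 = -0.22 * 0.91^5 ≈ -0.14
The first 6 terms are: [-0.22, -0.2, -0.18, -0.17, -0.15, -0.14]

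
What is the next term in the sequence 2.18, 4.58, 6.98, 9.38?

Differences: 4.58 - 2.18 = 2.4
This is an arithmetic sequence with common difference d = 2.4.
Next term = 9.38 + 2.4 = 11.78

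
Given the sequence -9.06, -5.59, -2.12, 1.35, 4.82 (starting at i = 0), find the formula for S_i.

Check differences: -5.59 - -9.06 = 3.47
-2.12 - -5.59 = 3.47
Common difference d = 3.47.
First term a = -9.06.
Formula: S_i = -9.06 + 3.47*i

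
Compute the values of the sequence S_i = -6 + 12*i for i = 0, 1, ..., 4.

This is an arithmetic sequence.
i=0: S_0 = -6 + 12*0 = -6
i=1: S_1 = -6 + 12*1 = 6
i=2: S_2 = -6 + 12*2 = 18
i=3: S_3 = -6 + 12*3 = 30
i=4: S_4 = -6 + 12*4 = 42
The first 5 terms are: [-6, 6, 18, 30, 42]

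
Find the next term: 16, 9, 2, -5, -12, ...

Differences: 9 - 16 = -7
This is an arithmetic sequence with common difference d = -7.
Next term = -12 + -7 = -19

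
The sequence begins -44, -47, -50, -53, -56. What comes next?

Differences: -47 - -44 = -3
This is an arithmetic sequence with common difference d = -3.
Next term = -56 + -3 = -59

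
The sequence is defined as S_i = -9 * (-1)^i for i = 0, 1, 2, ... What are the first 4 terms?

This is a geometric sequence.
i=0: S_0 = -9 * (-1)^0 = -9
i=1: S_1 = -9 * (-1)^1 = 9
i=2: S_2 = -9 * (-1)^2 = -9
i=3: S_3 = -9 * (-1)^3 = 9
The first 4 terms are: [-9, 9, -9, 9]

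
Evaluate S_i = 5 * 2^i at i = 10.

S_10 = 5 * 2^10 = 5 * 1024 = 5120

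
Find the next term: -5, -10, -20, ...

Ratios: -10 / -5 = 2.0
This is a geometric sequence with common ratio r = 2.
Next term = -20 * 2 = -40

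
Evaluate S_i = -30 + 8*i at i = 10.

S_10 = -30 + 8*10 = -30 + 80 = 50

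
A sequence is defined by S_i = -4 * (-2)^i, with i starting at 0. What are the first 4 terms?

This is a geometric sequence.
i=0: S_0 = -4 * (-2)^0 = -4
i=1: S_1 = -4 * (-2)^1 = 8
i=2: S_2 = -4 * (-2)^2 = -16
i=3: S_3 = -4 * (-2)^3 = 32
The first 4 terms are: [-4, 8, -16, 32]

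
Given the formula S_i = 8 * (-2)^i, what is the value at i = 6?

S_6 = 8 * (-2)^6 = 8 * 64 = 512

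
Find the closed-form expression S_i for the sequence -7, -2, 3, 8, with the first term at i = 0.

Check differences: -2 - -7 = 5
3 - -2 = 5
Common difference d = 5.
First term a = -7.
Formula: S_i = -7 + 5*i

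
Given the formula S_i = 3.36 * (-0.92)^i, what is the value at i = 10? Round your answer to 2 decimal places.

S_10 = 3.36 * (-0.92)^10 ≈ 3.36 * 0.4344 ≈ 1.46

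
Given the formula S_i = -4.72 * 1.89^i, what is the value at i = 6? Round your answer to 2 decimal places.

S_6 = -4.72 * 1.89^6 ≈ -4.72 * 45.5796 ≈ -215.14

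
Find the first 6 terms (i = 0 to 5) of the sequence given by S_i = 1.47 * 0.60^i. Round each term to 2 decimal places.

This is a geometric sequence.
i=0: S_0 = 1.47 * 0.6^0 = 1.47
i=1: S_1 = 1.47 * 0.6^1 ≈ 0.88
i=2: S_2 = 1.47 * 0.6^2 ≈ 0.53
i=3: S_3 = 1.47 * 0.6^3 ≈ 0.32
i=4: S_4 = 1.47 * 0.6^4 ≈ 0.19
i=5: S_5 = 1.47 * 0.6^5 ≈ 0.11
The first 6 terms are: [1.47, 0.88, 0.53, 0.32, 0.19, 0.11]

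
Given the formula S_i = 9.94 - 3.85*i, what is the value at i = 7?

S_7 = 9.94 + -3.85*7 = 9.94 + -26.95 = -17.01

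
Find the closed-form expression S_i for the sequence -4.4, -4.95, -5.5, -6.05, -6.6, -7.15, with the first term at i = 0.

Check differences: -4.95 - -4.4 = -0.55
-5.5 - -4.95 = -0.55
Common difference d = -0.55.
First term a = -4.4.
Formula: S_i = -4.40 - 0.55*i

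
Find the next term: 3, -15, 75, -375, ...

Ratios: -15 / 3 = -5.0
This is a geometric sequence with common ratio r = -5.
Next term = -375 * -5 = 1875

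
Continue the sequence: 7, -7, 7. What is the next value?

Ratios: -7 / 7 = -1.0
This is a geometric sequence with common ratio r = -1.
Next term = 7 * -1 = -7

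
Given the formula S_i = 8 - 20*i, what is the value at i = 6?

S_6 = 8 + -20*6 = 8 + -120 = -112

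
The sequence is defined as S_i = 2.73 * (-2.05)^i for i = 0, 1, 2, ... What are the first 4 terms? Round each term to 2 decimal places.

This is a geometric sequence.
i=0: S_0 = 2.73 * (-2.05)^0 = 2.73
i=1: S_1 = 2.73 * (-2.05)^1 ≈ -5.6
i=2: S_2 = 2.73 * (-2.05)^2 ≈ 11.47
i=3: S_3 = 2.73 * (-2.05)^3 ≈ -23.52
The first 4 terms are: [2.73, -5.6, 11.47, -23.52]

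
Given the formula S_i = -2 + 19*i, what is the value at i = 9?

S_9 = -2 + 19*9 = -2 + 171 = 169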